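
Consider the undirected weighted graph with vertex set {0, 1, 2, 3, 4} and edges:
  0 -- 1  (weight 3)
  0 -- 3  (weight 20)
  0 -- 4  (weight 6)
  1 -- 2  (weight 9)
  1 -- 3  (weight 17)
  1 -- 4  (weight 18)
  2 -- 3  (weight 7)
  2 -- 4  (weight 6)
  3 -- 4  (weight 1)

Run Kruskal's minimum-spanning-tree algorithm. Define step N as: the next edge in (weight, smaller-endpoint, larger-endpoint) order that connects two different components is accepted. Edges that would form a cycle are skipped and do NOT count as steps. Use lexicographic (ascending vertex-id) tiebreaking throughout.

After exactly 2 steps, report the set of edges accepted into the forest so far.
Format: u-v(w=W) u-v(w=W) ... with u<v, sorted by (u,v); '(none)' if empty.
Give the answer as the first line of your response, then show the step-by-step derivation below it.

0-1(w=3) 3-4(w=1)

step 1: add edge 3-4 (w=1); MST = {3-4(w=1)}
step 2: add edge 0-1 (w=3); MST = {0-1(w=3) 3-4(w=1)}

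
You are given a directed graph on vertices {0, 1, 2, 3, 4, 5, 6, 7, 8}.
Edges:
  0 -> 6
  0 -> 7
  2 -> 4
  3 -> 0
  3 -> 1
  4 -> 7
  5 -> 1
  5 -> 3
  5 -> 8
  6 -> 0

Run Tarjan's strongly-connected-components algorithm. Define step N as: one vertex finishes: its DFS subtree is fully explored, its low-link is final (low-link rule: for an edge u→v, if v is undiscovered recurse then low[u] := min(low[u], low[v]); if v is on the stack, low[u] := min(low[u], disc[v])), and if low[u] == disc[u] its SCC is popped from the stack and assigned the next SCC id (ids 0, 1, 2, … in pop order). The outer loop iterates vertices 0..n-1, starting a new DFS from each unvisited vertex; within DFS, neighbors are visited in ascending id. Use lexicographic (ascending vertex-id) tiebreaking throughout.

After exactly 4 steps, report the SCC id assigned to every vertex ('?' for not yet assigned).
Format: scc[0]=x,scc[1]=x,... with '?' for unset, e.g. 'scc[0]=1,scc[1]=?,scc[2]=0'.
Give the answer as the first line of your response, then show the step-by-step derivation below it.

scc[0]=1,scc[1]=2,scc[2]=?,scc[3]=?,scc[4]=?,scc[5]=?,scc[6]=1,scc[7]=0,scc[8]=?

step 1: low=(low[0]=0,low[1]=?,low[2]=?,low[3]=?,low[4]=?,low[5]=?,low[6]=0,low[7]=?,low[8]=?); scc=(scc[0]=?,scc[1]=?,scc[2]=?,scc[3]=?,scc[4]=?,scc[5]=?,scc[6]=?,scc[7]=?,scc[8]=?)
step 2: low=(low[0]=0,low[1]=?,low[2]=?,low[3]=?,low[4]=?,low[5]=?,low[6]=0,low[7]=2,low[8]=?); scc=(scc[0]=?,scc[1]=?,scc[2]=?,scc[3]=?,scc[4]=?,scc[5]=?,scc[6]=?,scc[7]=0,scc[8]=?)
step 3: low=(low[0]=0,low[1]=?,low[2]=?,low[3]=?,low[4]=?,low[5]=?,low[6]=0,low[7]=2,low[8]=?); scc=(scc[0]=1,scc[1]=?,scc[2]=?,scc[3]=?,scc[4]=?,scc[5]=?,scc[6]=1,scc[7]=0,scc[8]=?)
step 4: low=(low[0]=0,low[1]=3,low[2]=?,low[3]=?,low[4]=?,low[5]=?,low[6]=0,low[7]=2,low[8]=?); scc=(scc[0]=1,scc[1]=2,scc[2]=?,scc[3]=?,scc[4]=?,scc[5]=?,scc[6]=1,scc[7]=0,scc[8]=?)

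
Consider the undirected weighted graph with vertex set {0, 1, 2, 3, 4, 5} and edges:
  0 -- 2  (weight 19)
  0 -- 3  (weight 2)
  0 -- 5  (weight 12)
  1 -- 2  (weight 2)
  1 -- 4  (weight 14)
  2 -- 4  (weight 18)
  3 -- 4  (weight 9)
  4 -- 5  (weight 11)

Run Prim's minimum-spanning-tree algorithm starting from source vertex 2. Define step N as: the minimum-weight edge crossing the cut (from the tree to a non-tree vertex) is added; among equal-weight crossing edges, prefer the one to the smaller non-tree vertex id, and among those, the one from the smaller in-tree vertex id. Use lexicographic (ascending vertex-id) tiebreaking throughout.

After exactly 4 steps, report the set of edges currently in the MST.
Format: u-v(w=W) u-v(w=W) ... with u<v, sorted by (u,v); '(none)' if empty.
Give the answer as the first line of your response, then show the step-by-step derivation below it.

0-3(w=2) 1-2(w=2) 1-4(w=14) 3-4(w=9)

step 1: add edge 1-2 (w=2); MST = {1-2(w=2)}
step 2: add edge 1-4 (w=14); MST = {1-2(w=2) 1-4(w=14)}
step 3: add edge 3-4 (w=9); MST = {1-2(w=2) 1-4(w=14) 3-4(w=9)}
step 4: add edge 0-3 (w=2); MST = {0-3(w=2) 1-2(w=2) 1-4(w=14) 3-4(w=9)}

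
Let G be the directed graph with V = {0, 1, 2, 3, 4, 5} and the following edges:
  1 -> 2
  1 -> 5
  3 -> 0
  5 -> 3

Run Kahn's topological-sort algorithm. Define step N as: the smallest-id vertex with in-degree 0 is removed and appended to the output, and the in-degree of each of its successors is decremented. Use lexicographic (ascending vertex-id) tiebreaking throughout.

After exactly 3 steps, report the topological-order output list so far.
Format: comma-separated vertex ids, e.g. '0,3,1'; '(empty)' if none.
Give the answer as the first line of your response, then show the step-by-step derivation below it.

1,2,4

step 1: output 1; order=[1]; indeg=(1,0,0,1,0,0)
step 2: output 2; order=[1,2]; indeg=(1,0,0,1,0,0)
step 3: output 4; order=[1,2,4]; indeg=(1,0,0,1,0,0)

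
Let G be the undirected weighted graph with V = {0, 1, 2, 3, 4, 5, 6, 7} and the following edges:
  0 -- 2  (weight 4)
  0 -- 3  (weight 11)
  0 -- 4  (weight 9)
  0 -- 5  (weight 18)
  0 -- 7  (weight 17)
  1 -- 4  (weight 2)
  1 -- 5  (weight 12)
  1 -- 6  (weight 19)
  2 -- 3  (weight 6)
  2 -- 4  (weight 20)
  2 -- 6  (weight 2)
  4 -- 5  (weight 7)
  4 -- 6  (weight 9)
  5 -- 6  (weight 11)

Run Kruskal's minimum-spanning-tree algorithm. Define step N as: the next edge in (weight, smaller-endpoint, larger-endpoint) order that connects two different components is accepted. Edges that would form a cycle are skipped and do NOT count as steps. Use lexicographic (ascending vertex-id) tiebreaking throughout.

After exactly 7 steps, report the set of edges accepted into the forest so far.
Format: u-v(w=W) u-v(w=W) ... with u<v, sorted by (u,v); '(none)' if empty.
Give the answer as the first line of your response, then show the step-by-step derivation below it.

0-2(w=4) 0-4(w=9) 0-7(w=17) 1-4(w=2) 2-3(w=6) 2-6(w=2) 4-5(w=7)

step 1: add edge 1-4 (w=2); MST = {1-4(w=2)}
step 2: add edge 2-6 (w=2); MST = {1-4(w=2) 2-6(w=2)}
step 3: add edge 0-2 (w=4); MST = {0-2(w=4) 1-4(w=2) 2-6(w=2)}
step 4: add edge 2-3 (w=6); MST = {0-2(w=4) 1-4(w=2) 2-3(w=6) 2-6(w=2)}
step 5: add edge 4-5 (w=7); MST = {0-2(w=4) 1-4(w=2) 2-3(w=6) 2-6(w=2) 4-5(w=7)}
step 6: add edge 0-4 (w=9); MST = {0-2(w=4) 0-4(w=9) 1-4(w=2) 2-3(w=6) 2-6(w=2) 4-5(w=7)}
step 7: add edge 0-7 (w=17); MST = {0-2(w=4) 0-4(w=9) 0-7(w=17) 1-4(w=2) 2-3(w=6) 2-6(w=2) 4-5(w=7)}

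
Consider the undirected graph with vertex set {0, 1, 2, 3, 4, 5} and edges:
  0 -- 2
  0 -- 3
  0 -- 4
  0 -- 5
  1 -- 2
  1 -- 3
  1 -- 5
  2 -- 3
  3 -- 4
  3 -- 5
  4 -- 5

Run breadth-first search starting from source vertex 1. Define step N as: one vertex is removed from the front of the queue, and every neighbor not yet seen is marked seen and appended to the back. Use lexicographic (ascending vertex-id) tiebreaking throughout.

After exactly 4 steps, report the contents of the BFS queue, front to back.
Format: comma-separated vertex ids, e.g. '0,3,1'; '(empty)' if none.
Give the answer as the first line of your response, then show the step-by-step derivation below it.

0,4

step 1: dequeue 1; queue=[2,3,5]; order=1
step 2: dequeue 2; queue=[3,5,0]; order=1,2
step 3: dequeue 3; queue=[5,0,4]; order=1,2,3
step 4: dequeue 5; queue=[0,4]; order=1,2,3,5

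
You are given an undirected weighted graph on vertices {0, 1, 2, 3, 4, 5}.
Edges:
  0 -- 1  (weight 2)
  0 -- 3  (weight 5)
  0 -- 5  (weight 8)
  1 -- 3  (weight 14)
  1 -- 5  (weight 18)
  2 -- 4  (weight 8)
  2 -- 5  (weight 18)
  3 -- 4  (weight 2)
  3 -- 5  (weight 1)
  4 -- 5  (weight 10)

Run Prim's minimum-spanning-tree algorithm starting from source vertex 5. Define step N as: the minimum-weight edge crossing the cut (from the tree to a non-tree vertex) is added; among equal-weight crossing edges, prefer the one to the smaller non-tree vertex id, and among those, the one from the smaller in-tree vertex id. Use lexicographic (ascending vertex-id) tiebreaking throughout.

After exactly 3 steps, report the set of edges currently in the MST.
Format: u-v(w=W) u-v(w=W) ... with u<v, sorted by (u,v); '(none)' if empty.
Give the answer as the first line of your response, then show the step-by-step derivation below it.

0-3(w=5) 3-4(w=2) 3-5(w=1)

step 1: add edge 3-5 (w=1); MST = {3-5(w=1)}
step 2: add edge 3-4 (w=2); MST = {3-4(w=2) 3-5(w=1)}
step 3: add edge 0-3 (w=5); MST = {0-3(w=5) 3-4(w=2) 3-5(w=1)}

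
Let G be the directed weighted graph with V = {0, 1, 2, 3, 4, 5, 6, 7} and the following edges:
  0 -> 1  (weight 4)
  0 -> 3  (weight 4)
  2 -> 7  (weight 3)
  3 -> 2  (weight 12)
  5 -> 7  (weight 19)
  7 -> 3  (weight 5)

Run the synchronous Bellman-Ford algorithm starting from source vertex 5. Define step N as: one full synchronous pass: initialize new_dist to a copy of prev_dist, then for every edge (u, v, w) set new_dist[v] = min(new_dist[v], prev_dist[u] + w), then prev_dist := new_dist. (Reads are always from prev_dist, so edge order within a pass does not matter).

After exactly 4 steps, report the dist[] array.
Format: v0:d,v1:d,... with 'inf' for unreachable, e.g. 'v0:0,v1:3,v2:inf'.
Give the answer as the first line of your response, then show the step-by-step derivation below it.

v0:inf,v1:inf,v2:36,v3:24,v4:inf,v5:0,v6:inf,v7:19

step 1: dist = v0:inf,v1:inf,v2:inf,v3:inf,v4:inf,v5:0,v6:inf,v7:19
step 2: dist = v0:inf,v1:inf,v2:inf,v3:24,v4:inf,v5:0,v6:inf,v7:19
step 3: dist = v0:inf,v1:inf,v2:36,v3:24,v4:inf,v5:0,v6:inf,v7:19
step 4: dist = v0:inf,v1:inf,v2:36,v3:24,v4:inf,v5:0,v6:inf,v7:19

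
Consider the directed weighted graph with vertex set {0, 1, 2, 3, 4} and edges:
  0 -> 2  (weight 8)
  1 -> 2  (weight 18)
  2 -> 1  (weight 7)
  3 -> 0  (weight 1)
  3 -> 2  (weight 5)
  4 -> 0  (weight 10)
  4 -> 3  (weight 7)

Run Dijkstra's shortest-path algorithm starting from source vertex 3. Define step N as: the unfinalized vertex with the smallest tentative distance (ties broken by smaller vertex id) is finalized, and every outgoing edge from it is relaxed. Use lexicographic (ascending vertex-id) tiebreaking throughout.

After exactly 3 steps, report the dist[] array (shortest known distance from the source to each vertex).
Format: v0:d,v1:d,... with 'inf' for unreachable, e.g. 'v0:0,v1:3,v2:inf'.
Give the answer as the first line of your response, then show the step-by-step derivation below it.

v0:1,v1:12,v2:5,v3:0,v4:inf

step 1: dist = v0:1,v1:inf,v2:5,v3:0,v4:inf
step 2: dist = v0:1,v1:inf,v2:5,v3:0,v4:inf
step 3: dist = v0:1,v1:12,v2:5,v3:0,v4:inf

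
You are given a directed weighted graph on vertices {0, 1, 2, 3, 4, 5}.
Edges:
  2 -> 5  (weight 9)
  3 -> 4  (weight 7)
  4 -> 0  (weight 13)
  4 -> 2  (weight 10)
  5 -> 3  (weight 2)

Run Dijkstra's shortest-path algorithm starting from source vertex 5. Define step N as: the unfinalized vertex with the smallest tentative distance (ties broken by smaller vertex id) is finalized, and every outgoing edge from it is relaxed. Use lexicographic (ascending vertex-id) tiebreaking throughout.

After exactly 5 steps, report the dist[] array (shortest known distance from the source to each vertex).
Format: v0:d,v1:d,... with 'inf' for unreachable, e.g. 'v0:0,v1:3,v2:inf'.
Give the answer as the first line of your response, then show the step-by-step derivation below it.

v0:22,v1:inf,v2:19,v3:2,v4:9,v5:0

step 1: dist = v0:inf,v1:inf,v2:inf,v3:2,v4:inf,v5:0
step 2: dist = v0:inf,v1:inf,v2:inf,v3:2,v4:9,v5:0
step 3: dist = v0:22,v1:inf,v2:19,v3:2,v4:9,v5:0
step 4: dist = v0:22,v1:inf,v2:19,v3:2,v4:9,v5:0
step 5: dist = v0:22,v1:inf,v2:19,v3:2,v4:9,v5:0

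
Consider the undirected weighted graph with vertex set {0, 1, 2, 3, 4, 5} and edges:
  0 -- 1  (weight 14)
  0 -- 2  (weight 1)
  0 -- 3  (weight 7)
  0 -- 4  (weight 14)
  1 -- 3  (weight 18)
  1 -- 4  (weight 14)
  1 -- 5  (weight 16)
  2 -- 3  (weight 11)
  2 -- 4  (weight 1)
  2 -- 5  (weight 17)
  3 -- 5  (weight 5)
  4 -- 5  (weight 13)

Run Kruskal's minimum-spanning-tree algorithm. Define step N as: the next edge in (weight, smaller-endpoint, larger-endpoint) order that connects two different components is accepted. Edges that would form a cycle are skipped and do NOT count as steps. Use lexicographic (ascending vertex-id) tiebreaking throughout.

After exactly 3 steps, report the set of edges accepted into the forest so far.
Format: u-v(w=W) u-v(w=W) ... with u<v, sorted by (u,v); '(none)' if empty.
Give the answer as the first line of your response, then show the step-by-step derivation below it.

0-2(w=1) 2-4(w=1) 3-5(w=5)

step 1: add edge 0-2 (w=1); MST = {0-2(w=1)}
step 2: add edge 2-4 (w=1); MST = {0-2(w=1) 2-4(w=1)}
step 3: add edge 3-5 (w=5); MST = {0-2(w=1) 2-4(w=1) 3-5(w=5)}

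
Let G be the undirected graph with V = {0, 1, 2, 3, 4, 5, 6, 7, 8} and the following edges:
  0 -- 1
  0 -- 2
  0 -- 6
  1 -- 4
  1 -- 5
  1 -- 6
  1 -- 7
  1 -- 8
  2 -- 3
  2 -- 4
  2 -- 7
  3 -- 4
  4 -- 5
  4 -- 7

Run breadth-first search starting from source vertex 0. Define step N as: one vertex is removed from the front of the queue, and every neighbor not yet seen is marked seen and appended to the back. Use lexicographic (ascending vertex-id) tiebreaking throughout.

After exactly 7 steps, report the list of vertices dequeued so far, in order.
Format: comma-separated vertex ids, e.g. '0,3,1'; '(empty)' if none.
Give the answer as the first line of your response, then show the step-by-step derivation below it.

0,1,2,6,4,5,7

step 1: dequeue 0; queue=[1,2,6]; order=0
step 2: dequeue 1; queue=[2,6,4,5,7,8]; order=0,1
step 3: dequeue 2; queue=[6,4,5,7,8,3]; order=0,1,2
step 4: dequeue 6; queue=[4,5,7,8,3]; order=0,1,2,6
step 5: dequeue 4; queue=[5,7,8,3]; order=0,1,2,6,4
step 6: dequeue 5; queue=[7,8,3]; order=0,1,2,6,4,5
step 7: dequeue 7; queue=[8,3]; order=0,1,2,6,4,5,7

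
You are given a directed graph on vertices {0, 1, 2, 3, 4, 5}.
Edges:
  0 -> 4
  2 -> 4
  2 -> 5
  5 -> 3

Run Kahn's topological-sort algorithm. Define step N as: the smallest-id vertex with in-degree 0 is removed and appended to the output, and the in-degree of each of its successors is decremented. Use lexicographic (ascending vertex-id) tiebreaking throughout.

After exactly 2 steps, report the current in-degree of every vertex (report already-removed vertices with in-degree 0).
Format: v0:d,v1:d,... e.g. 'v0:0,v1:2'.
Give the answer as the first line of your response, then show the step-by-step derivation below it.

v0:0,v1:0,v2:0,v3:1,v4:1,v5:1

step 1: output 0; order=[0]; indeg=(0,0,0,1,1,1)
step 2: output 1; order=[0,1]; indeg=(0,0,0,1,1,1)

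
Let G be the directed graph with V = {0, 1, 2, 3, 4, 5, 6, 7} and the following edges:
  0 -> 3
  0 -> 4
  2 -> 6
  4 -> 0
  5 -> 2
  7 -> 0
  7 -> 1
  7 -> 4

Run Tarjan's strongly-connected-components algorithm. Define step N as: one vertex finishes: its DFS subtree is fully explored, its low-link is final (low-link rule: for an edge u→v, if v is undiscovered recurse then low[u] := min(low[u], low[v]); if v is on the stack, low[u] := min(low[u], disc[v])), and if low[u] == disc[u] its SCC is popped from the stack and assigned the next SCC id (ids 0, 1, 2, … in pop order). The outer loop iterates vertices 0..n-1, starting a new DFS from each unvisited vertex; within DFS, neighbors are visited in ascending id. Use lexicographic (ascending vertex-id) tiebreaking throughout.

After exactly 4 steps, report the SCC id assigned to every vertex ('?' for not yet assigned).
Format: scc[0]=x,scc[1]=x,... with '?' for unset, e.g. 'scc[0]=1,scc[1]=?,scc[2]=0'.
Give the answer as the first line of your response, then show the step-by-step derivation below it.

scc[0]=1,scc[1]=2,scc[2]=?,scc[3]=0,scc[4]=1,scc[5]=?,scc[6]=?,scc[7]=?

step 1: low=(low[0]=0,low[1]=?,low[2]=?,low[3]=1,low[4]=?,low[5]=?,low[6]=?,low[7]=?); scc=(scc[0]=?,scc[1]=?,scc[2]=?,scc[3]=0,scc[4]=?,scc[5]=?,scc[6]=?,scc[7]=?)
step 2: low=(low[0]=0,low[1]=?,low[2]=?,low[3]=1,low[4]=0,low[5]=?,low[6]=?,low[7]=?); scc=(scc[0]=?,scc[1]=?,scc[2]=?,scc[3]=0,scc[4]=?,scc[5]=?,scc[6]=?,scc[7]=?)
step 3: low=(low[0]=0,low[1]=?,low[2]=?,low[3]=1,low[4]=0,low[5]=?,low[6]=?,low[7]=?); scc=(scc[0]=1,scc[1]=?,scc[2]=?,scc[3]=0,scc[4]=1,scc[5]=?,scc[6]=?,scc[7]=?)
step 4: low=(low[0]=0,low[1]=3,low[2]=?,low[3]=1,low[4]=0,low[5]=?,low[6]=?,low[7]=?); scc=(scc[0]=1,scc[1]=2,scc[2]=?,scc[3]=0,scc[4]=1,scc[5]=?,scc[6]=?,scc[7]=?)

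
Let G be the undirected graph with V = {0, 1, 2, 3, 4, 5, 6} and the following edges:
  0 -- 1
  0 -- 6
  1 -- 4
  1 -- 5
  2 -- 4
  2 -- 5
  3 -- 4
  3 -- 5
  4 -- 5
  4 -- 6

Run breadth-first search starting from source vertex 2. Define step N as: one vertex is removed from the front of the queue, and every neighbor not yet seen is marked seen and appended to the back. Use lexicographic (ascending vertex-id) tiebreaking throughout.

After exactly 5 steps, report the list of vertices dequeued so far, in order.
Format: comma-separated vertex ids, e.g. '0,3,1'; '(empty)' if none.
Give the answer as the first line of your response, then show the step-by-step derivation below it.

2,4,5,1,3

step 1: dequeue 2; queue=[4,5]; order=2
step 2: dequeue 4; queue=[5,1,3,6]; order=2,4
step 3: dequeue 5; queue=[1,3,6]; order=2,4,5
step 4: dequeue 1; queue=[3,6,0]; order=2,4,5,1
step 5: dequeue 3; queue=[6,0]; order=2,4,5,1,3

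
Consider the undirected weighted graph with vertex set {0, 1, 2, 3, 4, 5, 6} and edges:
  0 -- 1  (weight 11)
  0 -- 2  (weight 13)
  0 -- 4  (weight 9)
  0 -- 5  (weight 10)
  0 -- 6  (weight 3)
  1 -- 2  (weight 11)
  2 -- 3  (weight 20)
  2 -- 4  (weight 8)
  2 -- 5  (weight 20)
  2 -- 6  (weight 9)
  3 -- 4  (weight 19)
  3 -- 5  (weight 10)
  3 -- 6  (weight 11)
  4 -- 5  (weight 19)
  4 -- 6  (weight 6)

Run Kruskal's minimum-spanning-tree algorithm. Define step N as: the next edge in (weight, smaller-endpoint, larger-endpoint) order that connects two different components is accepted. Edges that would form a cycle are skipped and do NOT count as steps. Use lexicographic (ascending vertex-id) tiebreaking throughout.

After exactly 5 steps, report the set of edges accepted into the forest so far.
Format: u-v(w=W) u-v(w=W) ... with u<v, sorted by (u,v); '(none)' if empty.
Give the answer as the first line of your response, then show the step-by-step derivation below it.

0-5(w=10) 0-6(w=3) 2-4(w=8) 3-5(w=10) 4-6(w=6)

step 1: add edge 0-6 (w=3); MST = {0-6(w=3)}
step 2: add edge 4-6 (w=6); MST = {0-6(w=3) 4-6(w=6)}
step 3: add edge 2-4 (w=8); MST = {0-6(w=3) 2-4(w=8) 4-6(w=6)}
step 4: add edge 0-5 (w=10); MST = {0-5(w=10) 0-6(w=3) 2-4(w=8) 4-6(w=6)}
step 5: add edge 3-5 (w=10); MST = {0-5(w=10) 0-6(w=3) 2-4(w=8) 3-5(w=10) 4-6(w=6)}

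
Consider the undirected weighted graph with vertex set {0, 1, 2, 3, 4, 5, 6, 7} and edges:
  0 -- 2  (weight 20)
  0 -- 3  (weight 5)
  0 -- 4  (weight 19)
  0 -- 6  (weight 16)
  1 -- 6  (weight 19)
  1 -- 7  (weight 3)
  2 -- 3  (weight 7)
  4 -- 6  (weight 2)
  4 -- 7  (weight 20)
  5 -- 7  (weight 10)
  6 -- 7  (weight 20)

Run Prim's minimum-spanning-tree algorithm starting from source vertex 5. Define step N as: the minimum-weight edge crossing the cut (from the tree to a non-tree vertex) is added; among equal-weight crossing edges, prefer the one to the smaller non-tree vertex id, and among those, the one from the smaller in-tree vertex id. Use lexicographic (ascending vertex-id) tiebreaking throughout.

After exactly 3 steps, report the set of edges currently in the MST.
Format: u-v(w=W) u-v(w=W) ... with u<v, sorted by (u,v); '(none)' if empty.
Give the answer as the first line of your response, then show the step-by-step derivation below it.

1-6(w=19) 1-7(w=3) 5-7(w=10)

step 1: add edge 5-7 (w=10); MST = {5-7(w=10)}
step 2: add edge 1-7 (w=3); MST = {1-7(w=3) 5-7(w=10)}
step 3: add edge 1-6 (w=19); MST = {1-6(w=19) 1-7(w=3) 5-7(w=10)}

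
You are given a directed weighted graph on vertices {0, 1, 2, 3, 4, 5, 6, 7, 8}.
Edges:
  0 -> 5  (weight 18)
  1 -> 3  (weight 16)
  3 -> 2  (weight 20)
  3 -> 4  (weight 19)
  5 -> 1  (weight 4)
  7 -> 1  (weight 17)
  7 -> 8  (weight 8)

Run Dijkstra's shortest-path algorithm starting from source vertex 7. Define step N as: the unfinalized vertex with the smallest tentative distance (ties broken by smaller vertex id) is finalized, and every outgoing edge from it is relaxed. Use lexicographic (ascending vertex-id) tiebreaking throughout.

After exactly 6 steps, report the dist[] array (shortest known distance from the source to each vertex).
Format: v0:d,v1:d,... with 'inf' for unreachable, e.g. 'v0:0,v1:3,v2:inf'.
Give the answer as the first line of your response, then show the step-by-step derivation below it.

v0:inf,v1:17,v2:53,v3:33,v4:52,v5:inf,v6:inf,v7:0,v8:8

step 1: dist = v0:inf,v1:17,v2:inf,v3:inf,v4:inf,v5:inf,v6:inf,v7:0,v8:8
step 2: dist = v0:inf,v1:17,v2:inf,v3:inf,v4:inf,v5:inf,v6:inf,v7:0,v8:8
step 3: dist = v0:inf,v1:17,v2:inf,v3:33,v4:inf,v5:inf,v6:inf,v7:0,v8:8
step 4: dist = v0:inf,v1:17,v2:53,v3:33,v4:52,v5:inf,v6:inf,v7:0,v8:8
step 5: dist = v0:inf,v1:17,v2:53,v3:33,v4:52,v5:inf,v6:inf,v7:0,v8:8
step 6: dist = v0:inf,v1:17,v2:53,v3:33,v4:52,v5:inf,v6:inf,v7:0,v8:8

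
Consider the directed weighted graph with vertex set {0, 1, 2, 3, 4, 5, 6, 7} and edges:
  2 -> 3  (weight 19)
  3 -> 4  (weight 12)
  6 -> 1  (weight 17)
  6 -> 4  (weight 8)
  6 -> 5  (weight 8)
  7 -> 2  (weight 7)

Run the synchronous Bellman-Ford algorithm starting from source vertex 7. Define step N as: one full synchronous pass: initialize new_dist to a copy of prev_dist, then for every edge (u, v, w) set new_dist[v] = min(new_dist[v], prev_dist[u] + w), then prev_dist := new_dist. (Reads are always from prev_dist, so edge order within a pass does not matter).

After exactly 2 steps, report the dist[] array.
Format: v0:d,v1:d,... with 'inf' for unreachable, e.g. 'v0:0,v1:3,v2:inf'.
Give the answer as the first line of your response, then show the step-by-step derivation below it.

v0:inf,v1:inf,v2:7,v3:26,v4:inf,v5:inf,v6:inf,v7:0

step 1: dist = v0:inf,v1:inf,v2:7,v3:inf,v4:inf,v5:inf,v6:inf,v7:0
step 2: dist = v0:inf,v1:inf,v2:7,v3:26,v4:inf,v5:inf,v6:inf,v7:0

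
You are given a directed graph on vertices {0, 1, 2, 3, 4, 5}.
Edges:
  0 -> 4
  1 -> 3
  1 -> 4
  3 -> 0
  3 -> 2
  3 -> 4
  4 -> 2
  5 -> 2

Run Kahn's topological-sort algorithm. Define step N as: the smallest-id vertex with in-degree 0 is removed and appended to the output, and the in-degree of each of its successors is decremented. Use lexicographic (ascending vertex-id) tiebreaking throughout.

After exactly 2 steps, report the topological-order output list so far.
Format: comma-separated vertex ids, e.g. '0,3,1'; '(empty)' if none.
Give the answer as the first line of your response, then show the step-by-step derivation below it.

1,3

step 1: output 1; order=[1]; indeg=(1,0,3,0,2,0)
step 2: output 3; order=[1,3]; indeg=(0,0,2,0,1,0)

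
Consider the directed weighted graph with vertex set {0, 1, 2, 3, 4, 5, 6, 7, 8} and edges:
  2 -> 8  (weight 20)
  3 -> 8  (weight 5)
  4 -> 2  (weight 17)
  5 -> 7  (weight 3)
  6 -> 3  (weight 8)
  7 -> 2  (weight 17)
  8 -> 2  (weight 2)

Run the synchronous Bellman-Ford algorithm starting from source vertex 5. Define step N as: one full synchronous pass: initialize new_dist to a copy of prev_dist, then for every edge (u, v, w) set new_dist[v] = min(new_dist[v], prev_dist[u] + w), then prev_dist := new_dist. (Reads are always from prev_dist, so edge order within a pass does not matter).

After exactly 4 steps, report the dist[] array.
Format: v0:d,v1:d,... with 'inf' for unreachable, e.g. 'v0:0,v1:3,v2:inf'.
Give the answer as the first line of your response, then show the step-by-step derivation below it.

v0:inf,v1:inf,v2:20,v3:inf,v4:inf,v5:0,v6:inf,v7:3,v8:40

step 1: dist = v0:inf,v1:inf,v2:inf,v3:inf,v4:inf,v5:0,v6:inf,v7:3,v8:inf
step 2: dist = v0:inf,v1:inf,v2:20,v3:inf,v4:inf,v5:0,v6:inf,v7:3,v8:inf
step 3: dist = v0:inf,v1:inf,v2:20,v3:inf,v4:inf,v5:0,v6:inf,v7:3,v8:40
step 4: dist = v0:inf,v1:inf,v2:20,v3:inf,v4:inf,v5:0,v6:inf,v7:3,v8:40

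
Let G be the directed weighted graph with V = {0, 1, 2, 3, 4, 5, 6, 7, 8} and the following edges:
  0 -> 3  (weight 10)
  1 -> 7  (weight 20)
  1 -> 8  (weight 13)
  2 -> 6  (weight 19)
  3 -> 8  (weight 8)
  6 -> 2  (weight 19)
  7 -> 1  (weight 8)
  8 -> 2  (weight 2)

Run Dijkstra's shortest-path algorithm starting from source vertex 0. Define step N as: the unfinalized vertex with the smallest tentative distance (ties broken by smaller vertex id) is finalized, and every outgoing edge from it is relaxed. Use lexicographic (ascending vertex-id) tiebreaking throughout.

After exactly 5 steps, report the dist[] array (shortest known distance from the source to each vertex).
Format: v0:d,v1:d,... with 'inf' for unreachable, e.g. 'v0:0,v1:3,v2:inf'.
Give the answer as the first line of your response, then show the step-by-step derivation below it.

v0:0,v1:inf,v2:20,v3:10,v4:inf,v5:inf,v6:39,v7:inf,v8:18

step 1: dist = v0:0,v1:inf,v2:inf,v3:10,v4:inf,v5:inf,v6:inf,v7:inf,v8:inf
step 2: dist = v0:0,v1:inf,v2:inf,v3:10,v4:inf,v5:inf,v6:inf,v7:inf,v8:18
step 3: dist = v0:0,v1:inf,v2:20,v3:10,v4:inf,v5:inf,v6:inf,v7:inf,v8:18
step 4: dist = v0:0,v1:inf,v2:20,v3:10,v4:inf,v5:inf,v6:39,v7:inf,v8:18
step 5: dist = v0:0,v1:inf,v2:20,v3:10,v4:inf,v5:inf,v6:39,v7:inf,v8:18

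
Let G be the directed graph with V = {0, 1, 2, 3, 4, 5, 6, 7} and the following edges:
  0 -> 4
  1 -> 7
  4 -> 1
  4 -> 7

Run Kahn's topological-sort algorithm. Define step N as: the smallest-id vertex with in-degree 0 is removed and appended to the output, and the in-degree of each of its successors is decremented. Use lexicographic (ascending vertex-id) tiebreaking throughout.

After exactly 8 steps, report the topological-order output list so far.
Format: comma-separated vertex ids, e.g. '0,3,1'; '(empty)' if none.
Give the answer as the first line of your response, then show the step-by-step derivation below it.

0,2,3,4,1,5,6,7

step 1: output 0; order=[0]; indeg=(0,1,0,0,0,0,0,2)
step 2: output 2; order=[0,2]; indeg=(0,1,0,0,0,0,0,2)
step 3: output 3; order=[0,2,3]; indeg=(0,1,0,0,0,0,0,2)
step 4: output 4; order=[0,2,3,4]; indeg=(0,0,0,0,0,0,0,1)
step 5: output 1; order=[0,2,3,4,1]; indeg=(0,0,0,0,0,0,0,0)
step 6: output 5; order=[0,2,3,4,1,5]; indeg=(0,0,0,0,0,0,0,0)
step 7: output 6; order=[0,2,3,4,1,5,6]; indeg=(0,0,0,0,0,0,0,0)
step 8: output 7; order=[0,2,3,4,1,5,6,7]; indeg=(0,0,0,0,0,0,0,0)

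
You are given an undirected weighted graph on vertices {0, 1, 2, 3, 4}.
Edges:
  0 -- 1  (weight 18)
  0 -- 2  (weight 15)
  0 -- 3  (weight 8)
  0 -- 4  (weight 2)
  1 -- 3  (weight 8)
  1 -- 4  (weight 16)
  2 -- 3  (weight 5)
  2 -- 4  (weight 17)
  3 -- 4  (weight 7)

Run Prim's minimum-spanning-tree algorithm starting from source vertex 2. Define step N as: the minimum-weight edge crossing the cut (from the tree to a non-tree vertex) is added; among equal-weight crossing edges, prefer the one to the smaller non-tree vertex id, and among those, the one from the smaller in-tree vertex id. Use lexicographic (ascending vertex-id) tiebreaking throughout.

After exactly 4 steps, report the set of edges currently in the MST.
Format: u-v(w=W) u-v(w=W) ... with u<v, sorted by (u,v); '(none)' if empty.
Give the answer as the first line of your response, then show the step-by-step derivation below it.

0-4(w=2) 1-3(w=8) 2-3(w=5) 3-4(w=7)

step 1: add edge 2-3 (w=5); MST = {2-3(w=5)}
step 2: add edge 3-4 (w=7); MST = {2-3(w=5) 3-4(w=7)}
step 3: add edge 0-4 (w=2); MST = {0-4(w=2) 2-3(w=5) 3-4(w=7)}
step 4: add edge 1-3 (w=8); MST = {0-4(w=2) 1-3(w=8) 2-3(w=5) 3-4(w=7)}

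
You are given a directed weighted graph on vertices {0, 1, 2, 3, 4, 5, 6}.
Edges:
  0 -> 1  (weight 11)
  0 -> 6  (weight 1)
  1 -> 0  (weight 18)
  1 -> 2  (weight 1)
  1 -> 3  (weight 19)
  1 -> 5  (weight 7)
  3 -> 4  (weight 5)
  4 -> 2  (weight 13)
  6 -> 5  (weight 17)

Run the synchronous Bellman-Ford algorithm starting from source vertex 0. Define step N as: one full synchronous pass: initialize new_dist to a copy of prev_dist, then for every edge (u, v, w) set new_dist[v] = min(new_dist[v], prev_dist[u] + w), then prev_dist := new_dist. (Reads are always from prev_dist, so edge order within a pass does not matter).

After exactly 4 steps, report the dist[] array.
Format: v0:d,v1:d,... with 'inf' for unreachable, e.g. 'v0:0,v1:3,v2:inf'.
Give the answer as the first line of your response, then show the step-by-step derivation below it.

v0:0,v1:11,v2:12,v3:30,v4:35,v5:18,v6:1

step 1: dist = v0:0,v1:11,v2:inf,v3:inf,v4:inf,v5:inf,v6:1
step 2: dist = v0:0,v1:11,v2:12,v3:30,v4:inf,v5:18,v6:1
step 3: dist = v0:0,v1:11,v2:12,v3:30,v4:35,v5:18,v6:1
step 4: dist = v0:0,v1:11,v2:12,v3:30,v4:35,v5:18,v6:1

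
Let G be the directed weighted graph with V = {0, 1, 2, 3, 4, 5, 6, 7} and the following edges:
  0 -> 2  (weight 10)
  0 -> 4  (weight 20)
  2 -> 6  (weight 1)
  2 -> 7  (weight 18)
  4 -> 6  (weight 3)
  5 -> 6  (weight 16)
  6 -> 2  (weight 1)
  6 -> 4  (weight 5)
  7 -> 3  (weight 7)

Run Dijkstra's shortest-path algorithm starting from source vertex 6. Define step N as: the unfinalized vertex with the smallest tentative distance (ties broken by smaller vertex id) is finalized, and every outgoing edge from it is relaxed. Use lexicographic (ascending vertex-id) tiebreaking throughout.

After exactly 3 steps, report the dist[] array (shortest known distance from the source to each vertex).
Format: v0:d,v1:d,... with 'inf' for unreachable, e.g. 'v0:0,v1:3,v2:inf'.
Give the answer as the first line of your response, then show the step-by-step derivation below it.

v0:inf,v1:inf,v2:1,v3:inf,v4:5,v5:inf,v6:0,v7:19

step 1: dist = v0:inf,v1:inf,v2:1,v3:inf,v4:5,v5:inf,v6:0,v7:inf
step 2: dist = v0:inf,v1:inf,v2:1,v3:inf,v4:5,v5:inf,v6:0,v7:19
step 3: dist = v0:inf,v1:inf,v2:1,v3:inf,v4:5,v5:inf,v6:0,v7:19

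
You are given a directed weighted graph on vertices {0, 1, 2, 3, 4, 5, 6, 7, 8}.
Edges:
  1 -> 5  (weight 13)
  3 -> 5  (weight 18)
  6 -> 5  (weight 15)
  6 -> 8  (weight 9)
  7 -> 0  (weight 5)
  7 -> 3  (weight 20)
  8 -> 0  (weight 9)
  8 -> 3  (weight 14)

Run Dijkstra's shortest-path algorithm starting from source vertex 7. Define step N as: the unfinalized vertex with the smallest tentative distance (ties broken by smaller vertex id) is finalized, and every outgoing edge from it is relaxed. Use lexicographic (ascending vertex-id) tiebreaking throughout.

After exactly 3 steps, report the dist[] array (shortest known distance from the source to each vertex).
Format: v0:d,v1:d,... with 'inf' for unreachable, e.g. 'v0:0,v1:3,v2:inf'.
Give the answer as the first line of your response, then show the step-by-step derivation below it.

v0:5,v1:inf,v2:inf,v3:20,v4:inf,v5:38,v6:inf,v7:0,v8:inf

step 1: dist = v0:5,v1:inf,v2:inf,v3:20,v4:inf,v5:inf,v6:inf,v7:0,v8:inf
step 2: dist = v0:5,v1:inf,v2:inf,v3:20,v4:inf,v5:inf,v6:inf,v7:0,v8:inf
step 3: dist = v0:5,v1:inf,v2:inf,v3:20,v4:inf,v5:38,v6:inf,v7:0,v8:inf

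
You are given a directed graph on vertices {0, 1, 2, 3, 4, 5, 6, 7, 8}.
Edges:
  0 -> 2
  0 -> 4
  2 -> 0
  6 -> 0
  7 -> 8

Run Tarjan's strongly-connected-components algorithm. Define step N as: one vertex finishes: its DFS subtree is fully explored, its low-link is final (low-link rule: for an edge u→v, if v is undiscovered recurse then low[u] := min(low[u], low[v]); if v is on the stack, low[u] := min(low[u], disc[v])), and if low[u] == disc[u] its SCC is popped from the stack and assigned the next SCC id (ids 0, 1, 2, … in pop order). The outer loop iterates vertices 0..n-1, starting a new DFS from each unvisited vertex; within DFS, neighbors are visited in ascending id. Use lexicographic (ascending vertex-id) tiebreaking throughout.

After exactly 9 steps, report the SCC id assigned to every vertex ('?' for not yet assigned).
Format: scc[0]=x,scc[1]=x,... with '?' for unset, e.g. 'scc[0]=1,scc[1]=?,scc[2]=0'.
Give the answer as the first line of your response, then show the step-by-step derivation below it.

scc[0]=1,scc[1]=2,scc[2]=1,scc[3]=3,scc[4]=0,scc[5]=4,scc[6]=5,scc[7]=7,scc[8]=6

step 1: low=(low[0]=0,low[1]=?,low[2]=0,low[3]=?,low[4]=?,low[5]=?,low[6]=?,low[7]=?,low[8]=?); scc=(scc[0]=?,scc[1]=?,scc[2]=?,scc[3]=?,scc[4]=?,scc[5]=?,scc[6]=?,scc[7]=?,scc[8]=?)
step 2: low=(low[0]=0,low[1]=?,low[2]=0,low[3]=?,low[4]=2,low[5]=?,low[6]=?,low[7]=?,low[8]=?); scc=(scc[0]=?,scc[1]=?,scc[2]=?,scc[3]=?,scc[4]=0,scc[5]=?,scc[6]=?,scc[7]=?,scc[8]=?)
step 3: low=(low[0]=0,low[1]=?,low[2]=0,low[3]=?,low[4]=2,low[5]=?,low[6]=?,low[7]=?,low[8]=?); scc=(scc[0]=1,scc[1]=?,scc[2]=1,scc[3]=?,scc[4]=0,scc[5]=?,scc[6]=?,scc[7]=?,scc[8]=?)
step 4: low=(low[0]=0,low[1]=3,low[2]=0,low[3]=?,low[4]=2,low[5]=?,low[6]=?,low[7]=?,low[8]=?); scc=(scc[0]=1,scc[1]=2,scc[2]=1,scc[3]=?,scc[4]=0,scc[5]=?,scc[6]=?,scc[7]=?,scc[8]=?)
step 5: low=(low[0]=0,low[1]=3,low[2]=0,low[3]=4,low[4]=2,low[5]=?,low[6]=?,low[7]=?,low[8]=?); scc=(scc[0]=1,scc[1]=2,scc[2]=1,scc[3]=3,scc[4]=0,scc[5]=?,scc[6]=?,scc[7]=?,scc[8]=?)
step 6: low=(low[0]=0,low[1]=3,low[2]=0,low[3]=4,low[4]=2,low[5]=5,low[6]=?,low[7]=?,low[8]=?); scc=(scc[0]=1,scc[1]=2,scc[2]=1,scc[3]=3,scc[4]=0,scc[5]=4,scc[6]=?,scc[7]=?,scc[8]=?)
step 7: low=(low[0]=0,low[1]=3,low[2]=0,low[3]=4,low[4]=2,low[5]=5,low[6]=6,low[7]=?,low[8]=?); scc=(scc[0]=1,scc[1]=2,scc[2]=1,scc[3]=3,scc[4]=0,scc[5]=4,scc[6]=5,scc[7]=?,scc[8]=?)
step 8: low=(low[0]=0,low[1]=3,low[2]=0,low[3]=4,low[4]=2,low[5]=5,low[6]=6,low[7]=7,low[8]=8); scc=(scc[0]=1,scc[1]=2,scc[2]=1,scc[3]=3,scc[4]=0,scc[5]=4,scc[6]=5,scc[7]=?,scc[8]=6)
step 9: low=(low[0]=0,low[1]=3,low[2]=0,low[3]=4,low[4]=2,low[5]=5,low[6]=6,low[7]=7,low[8]=8); scc=(scc[0]=1,scc[1]=2,scc[2]=1,scc[3]=3,scc[4]=0,scc[5]=4,scc[6]=5,scc[7]=7,scc[8]=6)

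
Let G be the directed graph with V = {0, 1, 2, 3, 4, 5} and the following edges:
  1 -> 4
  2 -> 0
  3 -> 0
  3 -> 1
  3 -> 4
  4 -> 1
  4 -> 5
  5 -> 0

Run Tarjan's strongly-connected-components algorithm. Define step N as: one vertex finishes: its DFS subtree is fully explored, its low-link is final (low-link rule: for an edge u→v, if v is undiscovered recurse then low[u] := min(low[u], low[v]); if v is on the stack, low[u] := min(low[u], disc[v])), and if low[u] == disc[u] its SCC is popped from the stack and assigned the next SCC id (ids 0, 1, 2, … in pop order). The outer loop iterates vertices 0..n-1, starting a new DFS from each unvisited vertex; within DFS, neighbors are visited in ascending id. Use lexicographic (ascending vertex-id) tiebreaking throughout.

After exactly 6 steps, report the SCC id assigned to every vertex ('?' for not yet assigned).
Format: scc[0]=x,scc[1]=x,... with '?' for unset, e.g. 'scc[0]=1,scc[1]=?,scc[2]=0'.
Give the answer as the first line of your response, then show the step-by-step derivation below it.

scc[0]=0,scc[1]=2,scc[2]=3,scc[3]=4,scc[4]=2,scc[5]=1

step 1: low=(low[0]=0,low[1]=?,low[2]=?,low[3]=?,low[4]=?,low[5]=?); scc=(scc[0]=0,scc[1]=?,scc[2]=?,scc[3]=?,scc[4]=?,scc[5]=?)
step 2: low=(low[0]=0,low[1]=1,low[2]=?,low[3]=?,low[4]=1,low[5]=3); scc=(scc[0]=0,scc[1]=?,scc[2]=?,scc[3]=?,scc[4]=?,scc[5]=1)
step 3: low=(low[0]=0,low[1]=1,low[2]=?,low[3]=?,low[4]=1,low[5]=3); scc=(scc[0]=0,scc[1]=?,scc[2]=?,scc[3]=?,scc[4]=?,scc[5]=1)
step 4: low=(low[0]=0,low[1]=1,low[2]=?,low[3]=?,low[4]=1,low[5]=3); scc=(scc[0]=0,scc[1]=2,scc[2]=?,scc[3]=?,scc[4]=2,scc[5]=1)
step 5: low=(low[0]=0,low[1]=1,low[2]=4,low[3]=?,low[4]=1,low[5]=3); scc=(scc[0]=0,scc[1]=2,scc[2]=3,scc[3]=?,scc[4]=2,scc[5]=1)
step 6: low=(low[0]=0,low[1]=1,low[2]=4,low[3]=5,low[4]=1,low[5]=3); scc=(scc[0]=0,scc[1]=2,scc[2]=3,scc[3]=4,scc[4]=2,scc[5]=1)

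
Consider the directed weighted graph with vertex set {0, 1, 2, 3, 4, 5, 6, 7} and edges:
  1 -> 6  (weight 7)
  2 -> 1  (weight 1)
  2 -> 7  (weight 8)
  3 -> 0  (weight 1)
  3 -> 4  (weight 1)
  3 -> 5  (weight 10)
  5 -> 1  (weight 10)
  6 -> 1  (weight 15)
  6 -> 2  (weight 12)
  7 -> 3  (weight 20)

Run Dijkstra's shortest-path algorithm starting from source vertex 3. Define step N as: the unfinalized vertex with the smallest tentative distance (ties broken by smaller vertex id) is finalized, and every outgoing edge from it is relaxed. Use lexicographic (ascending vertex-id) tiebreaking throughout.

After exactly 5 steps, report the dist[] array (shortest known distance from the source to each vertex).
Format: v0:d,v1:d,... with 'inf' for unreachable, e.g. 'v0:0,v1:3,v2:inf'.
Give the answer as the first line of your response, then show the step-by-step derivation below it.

v0:1,v1:20,v2:inf,v3:0,v4:1,v5:10,v6:27,v7:inf

step 1: dist = v0:1,v1:inf,v2:inf,v3:0,v4:1,v5:10,v6:inf,v7:inf
step 2: dist = v0:1,v1:inf,v2:inf,v3:0,v4:1,v5:10,v6:inf,v7:inf
step 3: dist = v0:1,v1:inf,v2:inf,v3:0,v4:1,v5:10,v6:inf,v7:inf
step 4: dist = v0:1,v1:20,v2:inf,v3:0,v4:1,v5:10,v6:inf,v7:inf
step 5: dist = v0:1,v1:20,v2:inf,v3:0,v4:1,v5:10,v6:27,v7:inf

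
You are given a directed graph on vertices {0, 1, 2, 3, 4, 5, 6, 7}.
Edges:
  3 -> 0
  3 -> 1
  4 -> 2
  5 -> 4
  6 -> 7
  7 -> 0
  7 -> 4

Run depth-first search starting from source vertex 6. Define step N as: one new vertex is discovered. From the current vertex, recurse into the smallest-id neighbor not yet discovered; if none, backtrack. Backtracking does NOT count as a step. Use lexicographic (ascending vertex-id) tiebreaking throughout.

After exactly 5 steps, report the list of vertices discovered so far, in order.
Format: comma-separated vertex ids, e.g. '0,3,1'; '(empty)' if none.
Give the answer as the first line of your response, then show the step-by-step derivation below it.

6,7,0,4,2

step 1: discover 6; path=6; order=6
step 2: discover 7; path=6>7; order=6,7
step 3: discover 0; path=6>7>0; order=6,7,0
step 4: discover 4; path=6>7>4; order=6,7,0,4
step 5: discover 2; path=6>7>4>2; order=6,7,0,4,2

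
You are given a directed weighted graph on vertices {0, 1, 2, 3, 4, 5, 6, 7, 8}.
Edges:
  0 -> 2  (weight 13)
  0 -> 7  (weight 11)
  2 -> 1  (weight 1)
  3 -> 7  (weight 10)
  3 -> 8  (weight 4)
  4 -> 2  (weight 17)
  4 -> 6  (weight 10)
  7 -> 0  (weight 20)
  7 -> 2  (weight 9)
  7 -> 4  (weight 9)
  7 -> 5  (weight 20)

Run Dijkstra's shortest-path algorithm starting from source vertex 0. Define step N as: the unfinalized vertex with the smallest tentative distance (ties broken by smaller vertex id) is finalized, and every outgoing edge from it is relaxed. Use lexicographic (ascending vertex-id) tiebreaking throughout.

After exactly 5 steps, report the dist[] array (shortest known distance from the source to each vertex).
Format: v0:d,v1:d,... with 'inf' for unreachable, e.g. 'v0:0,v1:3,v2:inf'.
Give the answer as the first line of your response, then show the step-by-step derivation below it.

v0:0,v1:14,v2:13,v3:inf,v4:20,v5:31,v6:30,v7:11,v8:inf

step 1: dist = v0:0,v1:inf,v2:13,v3:inf,v4:inf,v5:inf,v6:inf,v7:11,v8:inf
step 2: dist = v0:0,v1:inf,v2:13,v3:inf,v4:20,v5:31,v6:inf,v7:11,v8:inf
step 3: dist = v0:0,v1:14,v2:13,v3:inf,v4:20,v5:31,v6:inf,v7:11,v8:inf
step 4: dist = v0:0,v1:14,v2:13,v3:inf,v4:20,v5:31,v6:inf,v7:11,v8:inf
step 5: dist = v0:0,v1:14,v2:13,v3:inf,v4:20,v5:31,v6:30,v7:11,v8:inf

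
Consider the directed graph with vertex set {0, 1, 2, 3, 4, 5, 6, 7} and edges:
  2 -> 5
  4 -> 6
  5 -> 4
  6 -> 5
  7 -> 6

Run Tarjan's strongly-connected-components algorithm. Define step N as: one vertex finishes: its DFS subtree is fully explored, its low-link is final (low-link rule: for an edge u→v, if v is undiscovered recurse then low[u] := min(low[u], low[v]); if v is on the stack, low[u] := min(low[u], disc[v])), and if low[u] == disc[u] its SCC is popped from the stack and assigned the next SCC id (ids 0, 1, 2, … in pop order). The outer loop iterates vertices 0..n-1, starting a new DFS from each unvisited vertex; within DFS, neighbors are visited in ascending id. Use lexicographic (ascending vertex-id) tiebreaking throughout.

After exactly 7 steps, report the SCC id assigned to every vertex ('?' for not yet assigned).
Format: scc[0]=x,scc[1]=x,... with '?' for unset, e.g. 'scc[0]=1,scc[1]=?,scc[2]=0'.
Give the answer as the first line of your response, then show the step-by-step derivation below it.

scc[0]=0,scc[1]=1,scc[2]=3,scc[3]=4,scc[4]=2,scc[5]=2,scc[6]=2,scc[7]=?

step 1: low=(low[0]=0,low[1]=?,low[2]=?,low[3]=?,low[4]=?,low[5]=?,low[6]=?,low[7]=?); scc=(scc[0]=0,scc[1]=?,scc[2]=?,scc[3]=?,scc[4]=?,scc[5]=?,scc[6]=?,scc[7]=?)
step 2: low=(low[0]=0,low[1]=1,low[2]=?,low[3]=?,low[4]=?,low[5]=?,low[6]=?,low[7]=?); scc=(scc[0]=0,scc[1]=1,scc[2]=?,scc[3]=?,scc[4]=?,scc[5]=?,scc[6]=?,scc[7]=?)
step 3: low=(low[0]=0,low[1]=1,low[2]=2,low[3]=?,low[4]=4,low[5]=3,low[6]=3,low[7]=?); scc=(scc[0]=0,scc[1]=1,scc[2]=?,scc[3]=?,scc[4]=?,scc[5]=?,scc[6]=?,scc[7]=?)
step 4: low=(low[0]=0,low[1]=1,low[2]=2,low[3]=?,low[4]=3,low[5]=3,low[6]=3,low[7]=?); scc=(scc[0]=0,scc[1]=1,scc[2]=?,scc[3]=?,scc[4]=?,scc[5]=?,scc[6]=?,scc[7]=?)
step 5: low=(low[0]=0,low[1]=1,low[2]=2,low[3]=?,low[4]=3,low[5]=3,low[6]=3,low[7]=?); scc=(scc[0]=0,scc[1]=1,scc[2]=?,scc[3]=?,scc[4]=2,scc[5]=2,scc[6]=2,scc[7]=?)
step 6: low=(low[0]=0,low[1]=1,low[2]=2,low[3]=?,low[4]=3,low[5]=3,low[6]=3,low[7]=?); scc=(scc[0]=0,scc[1]=1,scc[2]=3,scc[3]=?,scc[4]=2,scc[5]=2,scc[6]=2,scc[7]=?)
step 7: low=(low[0]=0,low[1]=1,low[2]=2,low[3]=6,low[4]=3,low[5]=3,low[6]=3,low[7]=?); scc=(scc[0]=0,scc[1]=1,scc[2]=3,scc[3]=4,scc[4]=2,scc[5]=2,scc[6]=2,scc[7]=?)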